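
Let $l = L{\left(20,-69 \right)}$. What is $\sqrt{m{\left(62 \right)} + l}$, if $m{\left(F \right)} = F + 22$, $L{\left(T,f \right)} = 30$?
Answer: $\sqrt{114} \approx 10.677$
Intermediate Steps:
$l = 30$
$m{\left(F \right)} = 22 + F$
$\sqrt{m{\left(62 \right)} + l} = \sqrt{\left(22 + 62\right) + 30} = \sqrt{84 + 30} = \sqrt{114}$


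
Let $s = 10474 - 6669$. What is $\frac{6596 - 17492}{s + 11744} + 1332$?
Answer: $\frac{6900124}{5183} \approx 1331.3$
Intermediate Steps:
$s = 3805$
$\frac{6596 - 17492}{s + 11744} + 1332 = \frac{6596 - 17492}{3805 + 11744} + 1332 = - \frac{10896}{15549} + 1332 = \left(-10896\right) \frac{1}{15549} + 1332 = - \frac{3632}{5183} + 1332 = \frac{6900124}{5183}$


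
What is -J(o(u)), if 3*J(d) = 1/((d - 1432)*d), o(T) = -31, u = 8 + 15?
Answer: -1/136059 ≈ -7.3498e-6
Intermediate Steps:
u = 23
J(d) = 1/(3*d*(-1432 + d)) (J(d) = (1/((d - 1432)*d))/3 = (1/((-1432 + d)*d))/3 = (1/(d*(-1432 + d)))/3 = 1/(3*d*(-1432 + d)))
-J(o(u)) = -1/(3*(-31)*(-1432 - 31)) = -(-1)/(3*31*(-1463)) = -(-1)*(-1)/(3*31*1463) = -1*1/136059 = -1/136059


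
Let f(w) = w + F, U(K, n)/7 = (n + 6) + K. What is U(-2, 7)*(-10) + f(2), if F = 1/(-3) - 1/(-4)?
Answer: -9217/12 ≈ -768.08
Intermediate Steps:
F = -1/12 (F = 1*(-1/3) - 1*(-1/4) = -1/3 + 1/4 = -1/12 ≈ -0.083333)
U(K, n) = 42 + 7*K + 7*n (U(K, n) = 7*((n + 6) + K) = 7*((6 + n) + K) = 7*(6 + K + n) = 42 + 7*K + 7*n)
f(w) = -1/12 + w (f(w) = w - 1/12 = -1/12 + w)
U(-2, 7)*(-10) + f(2) = (42 + 7*(-2) + 7*7)*(-10) + (-1/12 + 2) = (42 - 14 + 49)*(-10) + 23/12 = 77*(-10) + 23/12 = -770 + 23/12 = -9217/12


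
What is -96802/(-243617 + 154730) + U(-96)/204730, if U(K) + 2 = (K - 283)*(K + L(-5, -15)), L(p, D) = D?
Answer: 399279371/308437890 ≈ 1.2945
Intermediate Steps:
U(K) = -2 + (-283 + K)*(-15 + K) (U(K) = -2 + (K - 283)*(K - 15) = -2 + (-283 + K)*(-15 + K))
-96802/(-243617 + 154730) + U(-96)/204730 = -96802/(-243617 + 154730) + (4243 + (-96)**2 - 298*(-96))/204730 = -96802/(-88887) + (4243 + 9216 + 28608)*(1/204730) = -96802*(-1/88887) + 42067*(1/204730) = 96802/88887 + 713/3470 = 399279371/308437890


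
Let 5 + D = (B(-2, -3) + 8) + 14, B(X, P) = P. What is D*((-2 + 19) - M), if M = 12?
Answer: 70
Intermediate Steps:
D = 14 (D = -5 + ((-3 + 8) + 14) = -5 + (5 + 14) = -5 + 19 = 14)
D*((-2 + 19) - M) = 14*((-2 + 19) - 1*12) = 14*(17 - 12) = 14*5 = 70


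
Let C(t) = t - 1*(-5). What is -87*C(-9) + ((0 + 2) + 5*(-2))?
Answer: 340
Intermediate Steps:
C(t) = 5 + t (C(t) = t + 5 = 5 + t)
-87*C(-9) + ((0 + 2) + 5*(-2)) = -87*(5 - 9) + ((0 + 2) + 5*(-2)) = -87*(-4) + (2 - 10) = 348 - 8 = 340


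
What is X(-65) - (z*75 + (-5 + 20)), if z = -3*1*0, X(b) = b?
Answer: -80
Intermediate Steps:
z = 0 (z = -3*0 = 0)
X(-65) - (z*75 + (-5 + 20)) = -65 - (0*75 + (-5 + 20)) = -65 - (0 + 15) = -65 - 1*15 = -65 - 15 = -80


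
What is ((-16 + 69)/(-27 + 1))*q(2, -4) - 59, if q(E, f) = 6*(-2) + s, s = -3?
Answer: -739/26 ≈ -28.423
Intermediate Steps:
q(E, f) = -15 (q(E, f) = 6*(-2) - 3 = -12 - 3 = -15)
((-16 + 69)/(-27 + 1))*q(2, -4) - 59 = ((-16 + 69)/(-27 + 1))*(-15) - 59 = (53/(-26))*(-15) - 59 = (53*(-1/26))*(-15) - 59 = -53/26*(-15) - 59 = 795/26 - 59 = -739/26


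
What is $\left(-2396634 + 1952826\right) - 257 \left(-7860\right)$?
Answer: $1576212$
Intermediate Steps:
$\left(-2396634 + 1952826\right) - 257 \left(-7860\right) = -443808 - -2020020 = -443808 + 2020020 = 1576212$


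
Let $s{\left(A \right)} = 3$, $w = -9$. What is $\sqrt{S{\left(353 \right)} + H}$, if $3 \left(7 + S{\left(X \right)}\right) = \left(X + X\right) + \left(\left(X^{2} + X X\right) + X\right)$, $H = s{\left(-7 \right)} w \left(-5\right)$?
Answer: $\frac{\sqrt{751983}}{3} \approx 289.06$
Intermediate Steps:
$H = 135$ ($H = 3 \left(-9\right) \left(-5\right) = \left(-27\right) \left(-5\right) = 135$)
$S{\left(X \right)} = -7 + X + \frac{2 X^{2}}{3}$ ($S{\left(X \right)} = -7 + \frac{\left(X + X\right) + \left(\left(X^{2} + X X\right) + X\right)}{3} = -7 + \frac{2 X + \left(\left(X^{2} + X^{2}\right) + X\right)}{3} = -7 + \frac{2 X + \left(2 X^{2} + X\right)}{3} = -7 + \frac{2 X + \left(X + 2 X^{2}\right)}{3} = -7 + \frac{2 X^{2} + 3 X}{3} = -7 + \left(X + \frac{2 X^{2}}{3}\right) = -7 + X + \frac{2 X^{2}}{3}$)
$\sqrt{S{\left(353 \right)} + H} = \sqrt{\left(-7 + 353 + \frac{2 \cdot 353^{2}}{3}\right) + 135} = \sqrt{\left(-7 + 353 + \frac{2}{3} \cdot 124609\right) + 135} = \sqrt{\left(-7 + 353 + \frac{249218}{3}\right) + 135} = \sqrt{\frac{250256}{3} + 135} = \sqrt{\frac{250661}{3}} = \frac{\sqrt{751983}}{3}$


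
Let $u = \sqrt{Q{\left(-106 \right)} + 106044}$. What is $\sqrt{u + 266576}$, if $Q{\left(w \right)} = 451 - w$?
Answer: $\sqrt{266576 + 11 \sqrt{881}} \approx 516.63$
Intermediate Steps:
$u = 11 \sqrt{881}$ ($u = \sqrt{\left(451 - -106\right) + 106044} = \sqrt{\left(451 + 106\right) + 106044} = \sqrt{557 + 106044} = \sqrt{106601} = 11 \sqrt{881} \approx 326.5$)
$\sqrt{u + 266576} = \sqrt{11 \sqrt{881} + 266576} = \sqrt{266576 + 11 \sqrt{881}}$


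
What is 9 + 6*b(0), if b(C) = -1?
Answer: 3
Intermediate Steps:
9 + 6*b(0) = 9 + 6*(-1) = 9 - 6 = 3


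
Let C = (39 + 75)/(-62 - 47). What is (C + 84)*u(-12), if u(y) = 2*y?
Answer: -217008/109 ≈ -1990.9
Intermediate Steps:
C = -114/109 (C = 114/(-109) = 114*(-1/109) = -114/109 ≈ -1.0459)
(C + 84)*u(-12) = (-114/109 + 84)*(2*(-12)) = (9042/109)*(-24) = -217008/109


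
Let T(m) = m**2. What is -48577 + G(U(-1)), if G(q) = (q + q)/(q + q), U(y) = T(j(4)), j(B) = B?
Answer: -48576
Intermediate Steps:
U(y) = 16 (U(y) = 4**2 = 16)
G(q) = 1 (G(q) = (2*q)/((2*q)) = (2*q)*(1/(2*q)) = 1)
-48577 + G(U(-1)) = -48577 + 1 = -48576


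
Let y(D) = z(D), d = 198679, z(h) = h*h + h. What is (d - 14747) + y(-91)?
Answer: 192122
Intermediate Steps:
z(h) = h + h² (z(h) = h² + h = h + h²)
y(D) = D*(1 + D)
(d - 14747) + y(-91) = (198679 - 14747) - 91*(1 - 91) = 183932 - 91*(-90) = 183932 + 8190 = 192122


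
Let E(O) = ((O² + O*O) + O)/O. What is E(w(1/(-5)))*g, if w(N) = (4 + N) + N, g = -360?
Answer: -2952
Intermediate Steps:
w(N) = 4 + 2*N
E(O) = (O + 2*O²)/O (E(O) = ((O² + O²) + O)/O = (2*O² + O)/O = (O + 2*O²)/O)
E(w(1/(-5)))*g = (1 + 2*(4 + 2/(-5)))*(-360) = (1 + 2*(4 + 2*(-⅕)))*(-360) = (1 + 2*(4 - ⅖))*(-360) = (1 + 2*(18/5))*(-360) = (1 + 36/5)*(-360) = (41/5)*(-360) = -2952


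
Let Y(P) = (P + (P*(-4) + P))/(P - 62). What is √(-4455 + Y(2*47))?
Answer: I*√71374/4 ≈ 66.79*I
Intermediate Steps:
Y(P) = -2*P/(-62 + P) (Y(P) = (P + (-4*P + P))/(-62 + P) = (P - 3*P)/(-62 + P) = (-2*P)/(-62 + P) = -2*P/(-62 + P))
√(-4455 + Y(2*47)) = √(-4455 - 2*2*47/(-62 + 2*47)) = √(-4455 - 2*94/(-62 + 94)) = √(-4455 - 2*94/32) = √(-4455 - 2*94*1/32) = √(-4455 - 47/8) = √(-35687/8) = I*√71374/4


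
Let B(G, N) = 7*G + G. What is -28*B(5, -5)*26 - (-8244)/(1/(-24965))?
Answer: -205840580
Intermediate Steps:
B(G, N) = 8*G
-28*B(5, -5)*26 - (-8244)/(1/(-24965)) = -224*5*26 - (-8244)/(1/(-24965)) = -28*40*26 - (-8244)/(-1/24965) = -1120*26 - (-8244)*(-24965) = -29120 - 1*205811460 = -29120 - 205811460 = -205840580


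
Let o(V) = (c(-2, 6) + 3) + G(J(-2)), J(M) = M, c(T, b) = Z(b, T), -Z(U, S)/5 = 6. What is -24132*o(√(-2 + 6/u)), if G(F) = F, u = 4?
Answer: 699828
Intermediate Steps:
Z(U, S) = -30 (Z(U, S) = -5*6 = -30)
c(T, b) = -30
o(V) = -29 (o(V) = (-30 + 3) - 2 = -27 - 2 = -29)
-24132*o(√(-2 + 6/u)) = -24132*(-29) = 699828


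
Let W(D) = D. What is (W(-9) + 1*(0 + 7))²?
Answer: 4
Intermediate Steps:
(W(-9) + 1*(0 + 7))² = (-9 + 1*(0 + 7))² = (-9 + 1*7)² = (-9 + 7)² = (-2)² = 4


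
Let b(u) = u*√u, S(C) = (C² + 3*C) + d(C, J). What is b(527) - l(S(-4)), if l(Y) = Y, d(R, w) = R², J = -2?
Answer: -20 + 527*√527 ≈ 12078.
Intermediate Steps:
S(C) = 2*C² + 3*C (S(C) = (C² + 3*C) + C² = 2*C² + 3*C)
b(u) = u^(3/2)
b(527) - l(S(-4)) = 527^(3/2) - (-4)*(3 + 2*(-4)) = 527*√527 - (-4)*(3 - 8) = 527*√527 - (-4)*(-5) = 527*√527 - 1*20 = 527*√527 - 20 = -20 + 527*√527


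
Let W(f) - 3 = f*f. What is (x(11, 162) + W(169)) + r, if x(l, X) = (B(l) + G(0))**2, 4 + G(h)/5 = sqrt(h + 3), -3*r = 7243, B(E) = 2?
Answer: 79646/3 - 180*sqrt(3) ≈ 26237.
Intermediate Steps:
W(f) = 3 + f**2 (W(f) = 3 + f*f = 3 + f**2)
r = -7243/3 (r = -1/3*7243 = -7243/3 ≈ -2414.3)
G(h) = -20 + 5*sqrt(3 + h) (G(h) = -20 + 5*sqrt(h + 3) = -20 + 5*sqrt(3 + h))
x(l, X) = (-18 + 5*sqrt(3))**2 (x(l, X) = (2 + (-20 + 5*sqrt(3 + 0)))**2 = (2 + (-20 + 5*sqrt(3)))**2 = (-18 + 5*sqrt(3))**2)
(x(11, 162) + W(169)) + r = ((399 - 180*sqrt(3)) + (3 + 169**2)) - 7243/3 = ((399 - 180*sqrt(3)) + (3 + 28561)) - 7243/3 = ((399 - 180*sqrt(3)) + 28564) - 7243/3 = (28963 - 180*sqrt(3)) - 7243/3 = 79646/3 - 180*sqrt(3)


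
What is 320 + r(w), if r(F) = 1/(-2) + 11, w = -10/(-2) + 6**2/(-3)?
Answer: 661/2 ≈ 330.50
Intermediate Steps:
w = -7 (w = -10*(-1/2) + 36*(-1/3) = 5 - 12 = -7)
r(F) = 21/2 (r(F) = -1/2 + 11 = 21/2)
320 + r(w) = 320 + 21/2 = 661/2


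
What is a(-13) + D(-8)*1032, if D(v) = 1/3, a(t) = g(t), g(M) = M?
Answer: 331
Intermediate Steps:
a(t) = t
D(v) = ⅓
a(-13) + D(-8)*1032 = -13 + (⅓)*1032 = -13 + 344 = 331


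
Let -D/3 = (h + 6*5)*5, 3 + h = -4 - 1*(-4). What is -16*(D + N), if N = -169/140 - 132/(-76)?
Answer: 4303564/665 ≈ 6471.5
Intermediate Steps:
N = 1409/2660 (N = -169*1/140 - 132*(-1/76) = -169/140 + 33/19 = 1409/2660 ≈ 0.52970)
h = -3 (h = -3 + (-4 - 1*(-4)) = -3 + (-4 + 4) = -3 + 0 = -3)
D = -405 (D = -3*(-3 + 6*5)*5 = -3*(-3 + 30)*5 = -81*5 = -3*135 = -405)
-16*(D + N) = -16*(-405 + 1409/2660) = -16*(-1075891/2660) = 4303564/665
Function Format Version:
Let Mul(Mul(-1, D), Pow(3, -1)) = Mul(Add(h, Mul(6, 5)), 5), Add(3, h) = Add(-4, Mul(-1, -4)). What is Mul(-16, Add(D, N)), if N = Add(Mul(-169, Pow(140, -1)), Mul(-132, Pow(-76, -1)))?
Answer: Rational(4303564, 665) ≈ 6471.5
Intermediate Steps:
N = Rational(1409, 2660) (N = Add(Mul(-169, Rational(1, 140)), Mul(-132, Rational(-1, 76))) = Add(Rational(-169, 140), Rational(33, 19)) = Rational(1409, 2660) ≈ 0.52970)
h = -3 (h = Add(-3, Add(-4, Mul(-1, -4))) = Add(-3, Add(-4, 4)) = Add(-3, 0) = -3)
D = -405 (D = Mul(-3, Mul(Add(-3, Mul(6, 5)), 5)) = Mul(-3, Mul(Add(-3, 30), 5)) = Mul(-3, Mul(27, 5)) = Mul(-3, 135) = -405)
Mul(-16, Add(D, N)) = Mul(-16, Add(-405, Rational(1409, 2660))) = Mul(-16, Rational(-1075891, 2660)) = Rational(4303564, 665)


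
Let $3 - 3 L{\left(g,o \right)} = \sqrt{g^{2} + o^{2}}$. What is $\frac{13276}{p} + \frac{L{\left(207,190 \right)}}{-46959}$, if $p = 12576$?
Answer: $\frac{51951259}{49213032} + \frac{\sqrt{78949}}{140877} \approx 1.0576$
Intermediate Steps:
$L{\left(g,o \right)} = 1 - \frac{\sqrt{g^{2} + o^{2}}}{3}$
$\frac{13276}{p} + \frac{L{\left(207,190 \right)}}{-46959} = \frac{13276}{12576} + \frac{1 - \frac{\sqrt{207^{2} + 190^{2}}}{3}}{-46959} = 13276 \cdot \frac{1}{12576} + \left(1 - \frac{\sqrt{42849 + 36100}}{3}\right) \left(- \frac{1}{46959}\right) = \frac{3319}{3144} + \left(1 - \frac{\sqrt{78949}}{3}\right) \left(- \frac{1}{46959}\right) = \frac{3319}{3144} - \left(\frac{1}{46959} - \frac{\sqrt{78949}}{140877}\right) = \frac{51951259}{49213032} + \frac{\sqrt{78949}}{140877}$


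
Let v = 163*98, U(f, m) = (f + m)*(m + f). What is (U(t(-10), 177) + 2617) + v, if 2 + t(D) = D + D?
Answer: 42616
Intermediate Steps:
t(D) = -2 + 2*D (t(D) = -2 + (D + D) = -2 + 2*D)
U(f, m) = (f + m)² (U(f, m) = (f + m)*(f + m) = (f + m)²)
v = 15974
(U(t(-10), 177) + 2617) + v = (((-2 + 2*(-10)) + 177)² + 2617) + 15974 = (((-2 - 20) + 177)² + 2617) + 15974 = ((-22 + 177)² + 2617) + 15974 = (155² + 2617) + 15974 = (24025 + 2617) + 15974 = 26642 + 15974 = 42616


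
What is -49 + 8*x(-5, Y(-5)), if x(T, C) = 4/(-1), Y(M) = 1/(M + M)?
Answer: -81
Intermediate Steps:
Y(M) = 1/(2*M)
x(T, C) = -4 (x(T, C) = 4*(-1) = -4)
-49 + 8*x(-5, Y(-5)) = -49 + 8*(-4) = -49 - 32 = -81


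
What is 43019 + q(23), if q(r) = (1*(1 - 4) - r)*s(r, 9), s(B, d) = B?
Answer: 42421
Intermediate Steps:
q(r) = r*(-3 - r) (q(r) = (1*(1 - 4) - r)*r = (1*(-3) - r)*r = (-3 - r)*r = r*(-3 - r))
43019 + q(23) = 43019 - 1*23*(3 + 23) = 43019 - 1*23*26 = 43019 - 598 = 42421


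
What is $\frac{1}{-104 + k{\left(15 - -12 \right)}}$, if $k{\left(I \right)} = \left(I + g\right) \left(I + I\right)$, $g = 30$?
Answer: $\frac{1}{2974} \approx 0.00033625$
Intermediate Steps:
$k{\left(I \right)} = 2 I \left(30 + I\right)$ ($k{\left(I \right)} = \left(I + 30\right) \left(I + I\right) = \left(30 + I\right) 2 I = 2 I \left(30 + I\right)$)
$\frac{1}{-104 + k{\left(15 - -12 \right)}} = \frac{1}{-104 + 2 \left(15 - -12\right) \left(30 + \left(15 - -12\right)\right)} = \frac{1}{-104 + 2 \left(15 + 12\right) \left(30 + \left(15 + 12\right)\right)} = \frac{1}{-104 + 2 \cdot 27 \left(30 + 27\right)} = \frac{1}{-104 + 2 \cdot 27 \cdot 57} = \frac{1}{-104 + 3078} = \frac{1}{2974}$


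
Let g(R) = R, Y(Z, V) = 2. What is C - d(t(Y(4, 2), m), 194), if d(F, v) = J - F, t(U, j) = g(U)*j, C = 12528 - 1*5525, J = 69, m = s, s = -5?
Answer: 6924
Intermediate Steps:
m = -5
C = 7003 (C = 12528 - 5525 = 7003)
t(U, j) = U*j
d(F, v) = 69 - F
C - d(t(Y(4, 2), m), 194) = 7003 - (69 - 2*(-5)) = 7003 - (69 - 1*(-10)) = 7003 - (69 + 10) = 7003 - 1*79 = 7003 - 79 = 6924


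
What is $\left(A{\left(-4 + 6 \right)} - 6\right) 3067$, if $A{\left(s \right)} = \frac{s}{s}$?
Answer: $-15335$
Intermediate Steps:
$A{\left(s \right)} = 1$
$\left(A{\left(-4 + 6 \right)} - 6\right) 3067 = \left(1 - 6\right) 3067 = \left(-5\right) 3067 = -15335$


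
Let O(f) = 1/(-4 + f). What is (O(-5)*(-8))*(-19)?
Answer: -152/9 ≈ -16.889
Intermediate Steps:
(O(-5)*(-8))*(-19) = (-8/(-4 - 5))*(-19) = (-8/(-9))*(-19) = -⅑*(-8)*(-19) = (8/9)*(-19) = -152/9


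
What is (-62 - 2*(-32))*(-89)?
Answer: -178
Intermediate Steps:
(-62 - 2*(-32))*(-89) = (-62 + 64)*(-89) = 2*(-89) = -178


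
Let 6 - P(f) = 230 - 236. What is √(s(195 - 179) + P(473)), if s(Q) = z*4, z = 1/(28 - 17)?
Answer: 2*√374/11 ≈ 3.5162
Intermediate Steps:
z = 1/11 ≈ 0.090909
P(f) = 12 (P(f) = 6 - (230 - 236) = 6 - 1*(-6) = 6 + 6 = 12)
s(Q) = 4/11 (s(Q) = (1/11)*4 = 4/11)
√(s(195 - 179) + P(473)) = √(4/11 + 12) = √(136/11) = 2*√374/11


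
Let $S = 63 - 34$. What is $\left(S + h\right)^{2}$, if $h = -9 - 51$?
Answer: $961$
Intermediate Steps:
$S = 29$
$h = -60$ ($h = -9 - 51 = -60$)
$\left(S + h\right)^{2} = \left(29 - 60\right)^{2} = \left(-31\right)^{2} = 961$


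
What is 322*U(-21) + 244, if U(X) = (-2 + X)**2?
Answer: 170582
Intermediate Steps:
322*U(-21) + 244 = 322*(-2 - 21)**2 + 244 = 322*(-23)**2 + 244 = 322*529 + 244 = 170338 + 244 = 170582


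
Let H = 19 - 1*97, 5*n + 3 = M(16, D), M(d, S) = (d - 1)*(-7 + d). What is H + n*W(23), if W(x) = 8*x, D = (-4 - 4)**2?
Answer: 23898/5 ≈ 4779.6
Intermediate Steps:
D = 64 (D = (-8)**2 = 64)
M(d, S) = (-1 + d)*(-7 + d)
n = 132/5 (n = -3/5 + (7 + 16**2 - 8*16)/5 = -3/5 + (7 + 256 - 128)/5 = -3/5 + (1/5)*135 = -3/5 + 27 = 132/5 ≈ 26.400)
H = -78 (H = 19 - 97 = -78)
H + n*W(23) = -78 + 132*(8*23)/5 = -78 + (132/5)*184 = -78 + 24288/5 = 23898/5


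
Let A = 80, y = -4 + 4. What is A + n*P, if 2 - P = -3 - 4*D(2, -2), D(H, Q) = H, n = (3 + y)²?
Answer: 197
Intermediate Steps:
y = 0
n = 9 (n = (3 + 0)² = 3² = 9)
P = 13 (P = 2 - (-3 - 4*2) = 2 - (-3 - 8) = 2 - 1*(-11) = 2 + 11 = 13)
A + n*P = 80 + 9*13 = 80 + 117 = 197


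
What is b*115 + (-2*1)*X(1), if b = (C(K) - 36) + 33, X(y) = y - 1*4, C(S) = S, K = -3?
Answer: -684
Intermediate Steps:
X(y) = -4 + y (X(y) = y - 4 = -4 + y)
b = -6 (b = (-3 - 36) + 33 = -39 + 33 = -6)
b*115 + (-2*1)*X(1) = -6*115 + (-2*1)*(-4 + 1) = -690 - 2*(-3) = -690 + 6 = -684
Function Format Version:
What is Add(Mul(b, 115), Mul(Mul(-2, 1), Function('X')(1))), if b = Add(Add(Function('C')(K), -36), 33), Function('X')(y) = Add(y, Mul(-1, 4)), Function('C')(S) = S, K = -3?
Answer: -684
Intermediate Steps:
Function('X')(y) = Add(-4, y) (Function('X')(y) = Add(y, -4) = Add(-4, y))
b = -6 (b = Add(Add(-3, -36), 33) = Add(-39, 33) = -6)
Add(Mul(b, 115), Mul(Mul(-2, 1), Function('X')(1))) = Add(Mul(-6, 115), Mul(Mul(-2, 1), Add(-4, 1))) = Add(-690, Mul(-2, -3)) = Add(-690, 6) = -684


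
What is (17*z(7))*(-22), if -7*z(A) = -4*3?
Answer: -4488/7 ≈ -641.14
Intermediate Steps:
z(A) = 12/7 (z(A) = -(-4)*3/7 = -1/7*(-12) = 12/7)
(17*z(7))*(-22) = (17*(12/7))*(-22) = (204/7)*(-22) = -4488/7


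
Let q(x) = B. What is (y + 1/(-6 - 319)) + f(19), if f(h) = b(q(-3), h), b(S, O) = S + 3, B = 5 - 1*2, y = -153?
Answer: -47776/325 ≈ -147.00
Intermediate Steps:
B = 3 (B = 5 - 2 = 3)
q(x) = 3
b(S, O) = 3 + S
f(h) = 6 (f(h) = 3 + 3 = 6)
(y + 1/(-6 - 319)) + f(19) = (-153 + 1/(-6 - 319)) + 6 = (-153 + 1/(-325)) + 6 = (-153 - 1/325) + 6 = -49726/325 + 6 = -47776/325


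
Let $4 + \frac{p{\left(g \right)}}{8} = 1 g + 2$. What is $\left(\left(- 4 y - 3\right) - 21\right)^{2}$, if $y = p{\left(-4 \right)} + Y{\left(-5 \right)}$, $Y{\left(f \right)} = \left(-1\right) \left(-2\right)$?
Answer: $25600$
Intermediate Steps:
$Y{\left(f \right)} = 2$
$p{\left(g \right)} = -16 + 8 g$ ($p{\left(g \right)} = -32 + 8 \left(1 g + 2\right) = -32 + 8 \left(g + 2\right) = -32 + 8 \left(2 + g\right) = -32 + \left(16 + 8 g\right) = -16 + 8 g$)
$y = -46$ ($y = \left(-16 + 8 \left(-4\right)\right) + 2 = \left(-16 - 32\right) + 2 = -48 + 2 = -46$)
$\left(\left(- 4 y - 3\right) - 21\right)^{2} = \left(\left(\left(-4\right) \left(-46\right) - 3\right) - 21\right)^{2} = \left(\left(184 - 3\right) - 21\right)^{2} = \left(181 - 21\right)^{2} = 160^{2} = 25600$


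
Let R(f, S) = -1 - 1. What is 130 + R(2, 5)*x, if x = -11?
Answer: 152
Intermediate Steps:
R(f, S) = -2
130 + R(2, 5)*x = 130 - 2*(-11) = 130 + 22 = 152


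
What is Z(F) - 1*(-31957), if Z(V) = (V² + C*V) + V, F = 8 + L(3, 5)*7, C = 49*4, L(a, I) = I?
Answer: 42277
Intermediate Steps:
C = 196
F = 43 (F = 8 + 5*7 = 8 + 35 = 43)
Z(V) = V² + 197*V (Z(V) = (V² + 196*V) + V = V² + 197*V)
Z(F) - 1*(-31957) = 43*(197 + 43) - 1*(-31957) = 43*240 + 31957 = 10320 + 31957 = 42277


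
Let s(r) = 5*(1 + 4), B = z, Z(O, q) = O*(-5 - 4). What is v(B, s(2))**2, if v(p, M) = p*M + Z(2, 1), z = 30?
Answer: 535824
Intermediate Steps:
Z(O, q) = -9*O (Z(O, q) = O*(-9) = -9*O)
B = 30
s(r) = 25 (s(r) = 5*5 = 25)
v(p, M) = -18 + M*p (v(p, M) = p*M - 9*2 = M*p - 18 = -18 + M*p)
v(B, s(2))**2 = (-18 + 25*30)**2 = (-18 + 750)**2 = 732**2 = 535824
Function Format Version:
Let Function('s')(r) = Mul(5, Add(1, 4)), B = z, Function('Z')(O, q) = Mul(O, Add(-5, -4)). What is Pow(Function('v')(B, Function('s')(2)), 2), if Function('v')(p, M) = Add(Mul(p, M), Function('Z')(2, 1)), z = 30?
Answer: 535824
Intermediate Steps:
Function('Z')(O, q) = Mul(-9, O) (Function('Z')(O, q) = Mul(O, -9) = Mul(-9, O))
B = 30
Function('s')(r) = 25 (Function('s')(r) = Mul(5, 5) = 25)
Function('v')(p, M) = Add(-18, Mul(M, p)) (Function('v')(p, M) = Add(Mul(p, M), Mul(-9, 2)) = Add(Mul(M, p), -18) = Add(-18, Mul(M, p)))
Pow(Function('v')(B, Function('s')(2)), 2) = Pow(Add(-18, Mul(25, 30)), 2) = Pow(Add(-18, 750), 2) = Pow(732, 2) = 535824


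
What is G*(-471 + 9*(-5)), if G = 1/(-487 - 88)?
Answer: 516/575 ≈ 0.89739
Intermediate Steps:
G = -1/575 (G = 1/(-575) = -1/575 ≈ -0.0017391)
G*(-471 + 9*(-5)) = -(-471 + 9*(-5))/575 = -(-471 - 45)/575 = -1/575*(-516) = 516/575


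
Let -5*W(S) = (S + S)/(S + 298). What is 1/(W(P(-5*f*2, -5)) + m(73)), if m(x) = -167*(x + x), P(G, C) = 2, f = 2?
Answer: -375/9143251 ≈ -4.1014e-5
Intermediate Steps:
m(x) = -334*x
W(S) = -2*S/(5*(298 + S)) (W(S) = -(S + S)/(5*(S + 298)) = -2*S/(5*(298 + S)))
1/(W(P(-5*f*2, -5)) + m(73)) = 1/(-2*2/(1490 + 5*2) - 334*73) = 1/(-2*2/(1490 + 10) - 24382) = 1/(-2*2/1500 - 24382) = 1/(-2*2*1/1500 - 24382) = 1/(-1/375 - 24382) = 1/(-9143251/375) = -375/9143251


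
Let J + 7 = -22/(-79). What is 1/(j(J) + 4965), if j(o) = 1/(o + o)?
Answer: 1062/5272751 ≈ 0.00020141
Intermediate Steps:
J = -531/79 (J = -7 - 22/(-79) = -7 - 22*(-1/79) = -7 + 22/79 = -531/79 ≈ -6.7215)
j(o) = 1/(2*o)
1/(j(J) + 4965) = 1/(1/(2*(-531/79)) + 4965) = 1/((1/2)*(-79/531) + 4965) = 1/(-79/1062 + 4965) = 1/(5272751/1062) = 1062/5272751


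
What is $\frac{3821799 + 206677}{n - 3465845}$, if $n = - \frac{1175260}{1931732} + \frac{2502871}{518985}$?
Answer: $- \frac{1009677013796050380}{868660946439541357} \approx -1.1623$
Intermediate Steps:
$n = \frac{1056233422868}{250634983005}$ ($n = \left(-1175260\right) \frac{1}{1931732} + 2502871 \cdot \frac{1}{518985} = - \frac{293815}{482933} + \frac{2502871}{518985} = \frac{1056233422868}{250634983005} \approx 4.2142$)
$\frac{3821799 + 206677}{n - 3465845} = \frac{3821799 + 206677}{\frac{1056233422868}{250634983005} - 3465845} = \frac{4028476}{- \frac{868660946439541357}{250634983005}} = 4028476 \left(- \frac{250634983005}{868660946439541357}\right) = - \frac{1009677013796050380}{868660946439541357}$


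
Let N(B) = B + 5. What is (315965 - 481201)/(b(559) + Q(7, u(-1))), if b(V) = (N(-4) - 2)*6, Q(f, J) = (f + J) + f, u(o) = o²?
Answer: -165236/9 ≈ -18360.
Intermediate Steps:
N(B) = 5 + B
Q(f, J) = J + 2*f (Q(f, J) = (J + f) + f = J + 2*f)
b(V) = -6 (b(V) = ((5 - 4) - 2)*6 = (1 - 2)*6 = -1*6 = -6)
(315965 - 481201)/(b(559) + Q(7, u(-1))) = (315965 - 481201)/(-6 + ((-1)² + 2*7)) = -165236/(-6 + (1 + 14)) = -165236/(-6 + 15) = -165236/9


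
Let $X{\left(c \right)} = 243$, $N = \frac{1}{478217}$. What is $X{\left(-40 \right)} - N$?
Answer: $\frac{116206730}{478217} \approx 243.0$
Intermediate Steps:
$N = \frac{1}{478217} \approx 2.0911 \cdot 10^{-6}$
$X{\left(-40 \right)} - N = 243 - \frac{1}{478217} = \frac{116206730}{478217}$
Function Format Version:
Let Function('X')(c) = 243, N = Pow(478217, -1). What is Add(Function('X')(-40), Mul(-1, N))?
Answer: Rational(116206730, 478217) ≈ 243.00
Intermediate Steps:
N = Rational(1, 478217) ≈ 2.0911e-6
Add(Function('X')(-40), Mul(-1, N)) = Add(243, Mul(-1, Rational(1, 478217))) = Add(243, Rational(-1, 478217)) = Rational(116206730, 478217)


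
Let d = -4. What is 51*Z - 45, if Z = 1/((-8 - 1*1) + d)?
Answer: -636/13 ≈ -48.923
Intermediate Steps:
Z = -1/13 (Z = 1/((-8 - 1*1) - 4) = 1/((-8 - 1) - 4) = 1/(-9 - 4) = 1/(-13) = -1/13 ≈ -0.076923)
51*Z - 45 = 51*(-1/13) - 45 = -51/13 - 45 = -636/13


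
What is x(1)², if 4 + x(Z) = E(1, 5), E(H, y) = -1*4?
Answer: 64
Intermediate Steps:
E(H, y) = -4
x(Z) = -8 (x(Z) = -4 - 4 = -8)
x(1)² = (-8)² = 64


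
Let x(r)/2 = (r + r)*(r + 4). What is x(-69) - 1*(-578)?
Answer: 18518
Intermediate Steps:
x(r) = 4*r*(4 + r) (x(r) = 2*((r + r)*(r + 4)) = 2*((2*r)*(4 + r)) = 2*(2*r*(4 + r)) = 4*r*(4 + r))
x(-69) - 1*(-578) = 4*(-69)*(4 - 69) - 1*(-578) = 4*(-69)*(-65) + 578 = 17940 + 578 = 18518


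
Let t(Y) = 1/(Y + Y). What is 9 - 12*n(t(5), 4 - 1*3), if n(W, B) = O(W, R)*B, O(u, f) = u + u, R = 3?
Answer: 33/5 ≈ 6.6000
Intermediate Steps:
O(u, f) = 2*u
t(Y) = 1/(2*Y)
n(W, B) = 2*B*W (n(W, B) = (2*W)*B = 2*B*W)
9 - 12*n(t(5), 4 - 1*3) = 9 - 24*(4 - 1*3)*(½)/5 = 9 - 24*(4 - 3)*(½)*(⅕) = 9 - 24/10 = 9 - 12*⅕ = 9 - 12/5 = 33/5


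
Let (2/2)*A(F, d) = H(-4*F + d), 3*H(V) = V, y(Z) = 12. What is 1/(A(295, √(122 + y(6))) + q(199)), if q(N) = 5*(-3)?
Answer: -3675/1500491 - 3*√134/1500491 ≈ -0.0024723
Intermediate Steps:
q(N) = -15
H(V) = V/3
A(F, d) = -4*F/3 + d/3 (A(F, d) = (-4*F + d)/3 = (d - 4*F)/3 = -4*F/3 + d/3)
1/(A(295, √(122 + y(6))) + q(199)) = 1/((-4/3*295 + √(122 + 12)/3) - 15) = 1/((-1180/3 + √134/3) - 15) = 1/(-1225/3 + √134/3)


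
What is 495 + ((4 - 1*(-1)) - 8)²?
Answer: 504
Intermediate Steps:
495 + ((4 - 1*(-1)) - 8)² = 495 + ((4 + 1) - 8)² = 495 + (5 - 8)² = 495 + (-3)² = 495 + 9 = 504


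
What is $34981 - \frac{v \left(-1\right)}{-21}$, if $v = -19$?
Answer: $\frac{734620}{21} \approx 34982.0$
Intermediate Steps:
$34981 - \frac{v \left(-1\right)}{-21} = 34981 - \frac{\left(-19\right) \left(-1\right)}{-21} = 34981 - 19 \left(- \frac{1}{21}\right) = 34981 - - \frac{19}{21} = 34981 + \frac{19}{21} = \frac{734620}{21}$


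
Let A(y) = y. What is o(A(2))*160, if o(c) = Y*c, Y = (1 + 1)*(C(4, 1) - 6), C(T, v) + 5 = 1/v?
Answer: -6400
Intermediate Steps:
C(T, v) = -5 + 1/v
Y = -20 (Y = (1 + 1)*((-5 + 1/1) - 6) = 2*((-5 + 1) - 6) = 2*(-4 - 6) = 2*(-10) = -20)
o(c) = -20*c
o(A(2))*160 = -20*2*160 = -40*160 = -6400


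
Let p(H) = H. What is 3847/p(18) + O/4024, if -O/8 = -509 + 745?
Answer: 1930793/9054 ≈ 213.25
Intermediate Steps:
O = -1888 (O = -8*(-509 + 745) = -8*236 = -1888)
3847/p(18) + O/4024 = 3847/18 - 1888/4024 = 3847*(1/18) - 1888*1/4024 = 3847/18 - 236/503 = 1930793/9054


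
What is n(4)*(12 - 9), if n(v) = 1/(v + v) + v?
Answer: 99/8 ≈ 12.375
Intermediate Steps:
n(v) = v + 1/(2*v) (n(v) = 1/(2*v) + v = v + 1/(2*v))
n(4)*(12 - 9) = (4 + (½)/4)*(12 - 9) = (4 + (½)*(¼))*3 = (4 + ⅛)*3 = (33/8)*3 = 99/8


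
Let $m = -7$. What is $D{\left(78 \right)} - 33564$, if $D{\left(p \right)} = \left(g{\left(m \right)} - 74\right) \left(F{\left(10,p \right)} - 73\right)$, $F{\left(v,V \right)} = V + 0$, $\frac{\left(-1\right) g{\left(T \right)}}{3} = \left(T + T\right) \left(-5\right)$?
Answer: $-34984$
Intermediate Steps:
$g{\left(T \right)} = 30 T$ ($g{\left(T \right)} = - 3 \left(T + T\right) \left(-5\right) = - 3 \cdot 2 T \left(-5\right) = - 3 \left(- 10 T\right) = 30 T$)
$F{\left(v,V \right)} = V$
$D{\left(p \right)} = 20732 - 284 p$ ($D{\left(p \right)} = \left(30 \left(-7\right) - 74\right) \left(p - 73\right) = \left(-210 - 74\right) \left(-73 + p\right) = - 284 \left(-73 + p\right) = 20732 - 284 p$)
$D{\left(78 \right)} - 33564 = \left(20732 - 22152\right) - 33564 = -1420 - 33564 = -34984$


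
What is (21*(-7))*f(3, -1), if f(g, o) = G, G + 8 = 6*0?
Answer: 1176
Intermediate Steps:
G = -8 (G = -8 + 6*0 = -8 + 0 = -8)
f(g, o) = -8
(21*(-7))*f(3, -1) = (21*(-7))*(-8) = -147*(-8) = 1176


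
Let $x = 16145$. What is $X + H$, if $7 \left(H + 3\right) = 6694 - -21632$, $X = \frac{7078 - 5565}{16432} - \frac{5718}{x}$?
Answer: $\frac{7508678069663}{1857062480} \approx 4043.3$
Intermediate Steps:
$X = - \frac{69530791}{265294640}$ ($X = \frac{7078 - 5565}{16432} - \frac{5718}{16145} = \left(7078 - 5565\right) \frac{1}{16432} - \frac{5718}{16145} = 1513 \cdot \frac{1}{16432} - \frac{5718}{16145} = \frac{1513}{16432} - \frac{5718}{16145} = - \frac{69530791}{265294640} \approx -0.26209$)
$H = \frac{28305}{7}$ ($H = -3 + \frac{6694 - -21632}{7} = -3 + \frac{6694 + 21632}{7} = -3 + \frac{1}{7} \cdot 28326 = -3 + \frac{28326}{7} = \frac{28305}{7} \approx 4043.6$)
$X + H = - \frac{69530791}{265294640} + \frac{28305}{7} = \frac{7508678069663}{1857062480}$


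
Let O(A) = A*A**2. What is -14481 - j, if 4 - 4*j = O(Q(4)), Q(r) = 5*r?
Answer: -12482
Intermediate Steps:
O(A) = A**3
j = -1999 (j = 1 - (5*4)**3/4 = 1 - 1/4*20**3 = 1 - 1/4*8000 = 1 - 2000 = -1999)
-14481 - j = -14481 - 1*(-1999) = -14481 + 1999 = -12482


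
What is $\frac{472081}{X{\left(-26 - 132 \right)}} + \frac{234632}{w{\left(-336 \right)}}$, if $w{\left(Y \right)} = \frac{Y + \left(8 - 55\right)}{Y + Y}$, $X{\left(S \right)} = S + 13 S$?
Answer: $\frac{348591214225}{847196} \approx 4.1146 \cdot 10^{5}$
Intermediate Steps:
$X{\left(S \right)} = 14 S$
$w{\left(Y \right)} = \frac{-47 + Y}{2 Y}$ ($w{\left(Y \right)} = \frac{Y + \left(8 - 55\right)}{2 Y} = \left(Y - 47\right) \frac{1}{2 Y} = \left(-47 + Y\right) \frac{1}{2 Y} = \frac{-47 + Y}{2 Y}$)
$\frac{472081}{X{\left(-26 - 132 \right)}} + \frac{234632}{w{\left(-336 \right)}} = \frac{472081}{14 \left(-26 - 132\right)} + \frac{234632}{\frac{1}{2} \frac{1}{-336} \left(-47 - 336\right)} = \frac{472081}{14 \left(-158\right)} + \frac{234632}{\frac{1}{2} \left(- \frac{1}{336}\right) \left(-383\right)} = \frac{472081}{-2212} + \frac{234632}{\frac{383}{672}} = 472081 \left(- \frac{1}{2212}\right) + 234632 \cdot \frac{672}{383} = - \frac{472081}{2212} + \frac{157672704}{383} = \frac{348591214225}{847196}$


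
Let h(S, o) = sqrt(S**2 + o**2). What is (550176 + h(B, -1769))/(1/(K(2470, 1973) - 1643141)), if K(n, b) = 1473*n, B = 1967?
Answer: 1097694099744 + 9975845*sqrt(279938) ≈ 1.1030e+12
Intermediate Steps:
(550176 + h(B, -1769))/(1/(K(2470, 1973) - 1643141)) = (550176 + sqrt(1967**2 + (-1769)**2))/(1/(1473*2470 - 1643141)) = (550176 + sqrt(3869089 + 3129361))/(1/(3638310 - 1643141)) = (550176 + sqrt(6998450))/(1/1995169) = (550176 + 5*sqrt(279938))/(1/1995169) = (550176 + 5*sqrt(279938))*1995169 = 1097694099744 + 9975845*sqrt(279938)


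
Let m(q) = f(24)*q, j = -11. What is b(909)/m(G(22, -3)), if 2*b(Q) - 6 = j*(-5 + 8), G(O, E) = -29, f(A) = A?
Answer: 9/464 ≈ 0.019397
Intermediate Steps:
m(q) = 24*q
b(Q) = -27/2 (b(Q) = 3 + (-11*(-5 + 8))/2 = 3 + (-11*3)/2 = 3 + (½)*(-33) = 3 - 33/2 = -27/2)
b(909)/m(G(22, -3)) = -27/(2*(24*(-29))) = -27/2/(-696) = -27/2*(-1/696) = 9/464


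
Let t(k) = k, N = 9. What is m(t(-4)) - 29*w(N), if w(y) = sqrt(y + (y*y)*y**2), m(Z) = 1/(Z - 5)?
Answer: -1/9 - 87*sqrt(730) ≈ -2350.7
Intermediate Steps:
m(Z) = 1/(-5 + Z)
w(y) = sqrt(y + y**4) (w(y) = sqrt(y + y**2*y**2) = sqrt(y + y**4))
m(t(-4)) - 29*w(N) = 1/(-5 - 4) - 29*sqrt(9 + 9**4) = 1/(-9) - 29*sqrt(9 + 6561) = -1/9 - 87*sqrt(730)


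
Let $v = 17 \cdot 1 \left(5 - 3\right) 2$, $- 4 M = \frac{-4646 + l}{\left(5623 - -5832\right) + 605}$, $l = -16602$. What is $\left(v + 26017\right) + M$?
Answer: $\frac{78647603}{3015} \approx 26085.0$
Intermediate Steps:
$M = \frac{1328}{3015}$ ($M = - \frac{\left(-4646 - 16602\right) \frac{1}{\left(5623 - -5832\right) + 605}}{4} = - \frac{\left(-21248\right) \frac{1}{\left(5623 + 5832\right) + 605}}{4} = - \frac{\left(-21248\right) \frac{1}{11455 + 605}}{4} = - \frac{\left(-21248\right) \frac{1}{12060}}{4} = \left(- \frac{1}{4}\right) \left(- \frac{5312}{3015}\right) = \frac{1328}{3015} \approx 0.44046$)
$v = 68$ ($v = 17 \cdot 2 \cdot 2 = 17 \cdot 4 = 68$)
$\left(v + 26017\right) + M = \left(68 + 26017\right) + \frac{1328}{3015} = 26085 + \frac{1328}{3015} = \frac{78647603}{3015}$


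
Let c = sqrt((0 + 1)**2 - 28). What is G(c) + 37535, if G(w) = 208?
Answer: 37743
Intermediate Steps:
c = 3*I*sqrt(3) (c = sqrt(1**2 - 28) = sqrt(1 - 28) = sqrt(-27) = 3*I*sqrt(3) ≈ 5.1962*I)
G(c) + 37535 = 208 + 37535 = 37743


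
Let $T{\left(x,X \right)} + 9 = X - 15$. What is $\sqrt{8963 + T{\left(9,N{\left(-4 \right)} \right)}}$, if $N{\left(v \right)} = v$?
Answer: $\sqrt{8935} \approx 94.525$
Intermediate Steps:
$T{\left(x,X \right)} = -24 + X$ ($T{\left(x,X \right)} = -9 + \left(X - 15\right) = -9 + \left(-15 + X\right) = -24 + X$)
$\sqrt{8963 + T{\left(9,N{\left(-4 \right)} \right)}} = \sqrt{8963 - 28} = \sqrt{8935}$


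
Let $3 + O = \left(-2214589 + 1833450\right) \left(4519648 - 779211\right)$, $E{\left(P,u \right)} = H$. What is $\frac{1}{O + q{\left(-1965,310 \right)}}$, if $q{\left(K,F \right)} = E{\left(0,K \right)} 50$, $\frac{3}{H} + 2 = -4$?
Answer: $- \frac{1}{1425626417771} \approx -7.0145 \cdot 10^{-13}$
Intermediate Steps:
$H = - \frac{1}{2}$ ($H = \frac{3}{-2 - 4} = \frac{3}{-6} = 3 \left(- \frac{1}{6}\right) = - \frac{1}{2} \approx -0.5$)
$E{\left(P,u \right)} = - \frac{1}{2}$
$q{\left(K,F \right)} = -25$ ($q{\left(K,F \right)} = \left(- \frac{1}{2}\right) 50 = -25$)
$O = -1425626417746$ ($O = -3 + \left(-2214589 + 1833450\right) \left(4519648 - 779211\right) = -3 - 1425626417743 = -1425626417746$)
$\frac{1}{O + q{\left(-1965,310 \right)}} = \frac{1}{-1425626417746 - 25} = \frac{1}{-1425626417771} = - \frac{1}{1425626417771}$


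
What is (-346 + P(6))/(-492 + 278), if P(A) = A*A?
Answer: 155/107 ≈ 1.4486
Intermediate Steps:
P(A) = A**2
(-346 + P(6))/(-492 + 278) = (-346 + 6**2)/(-492 + 278) = (-346 + 36)/(-214) = -310*(-1/214) = 155/107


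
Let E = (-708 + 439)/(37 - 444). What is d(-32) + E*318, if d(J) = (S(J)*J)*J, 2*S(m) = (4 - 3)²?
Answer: 293926/407 ≈ 722.18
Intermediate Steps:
S(m) = ½ (S(m) = (4 - 3)²/2 = (½)*1² = (½)*1 = ½)
E = 269/407 (E = -269/(-407) = -269*(-1/407) = 269/407 ≈ 0.66093)
d(J) = J²/2 (d(J) = (J/2)*J = J²/2)
d(-32) + E*318 = (½)*(-32)² + (269/407)*318 = (½)*1024 + 85542/407 = 512 + 85542/407 = 293926/407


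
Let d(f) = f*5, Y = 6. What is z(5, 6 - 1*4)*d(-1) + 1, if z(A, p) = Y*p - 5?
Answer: -34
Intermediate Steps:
d(f) = 5*f
z(A, p) = -5 + 6*p (z(A, p) = 6*p - 5 = -5 + 6*p)
z(5, 6 - 1*4)*d(-1) + 1 = (-5 + 6*(6 - 1*4))*(5*(-1)) + 1 = (-5 + 6*(6 - 4))*(-5) + 1 = (-5 + 6*2)*(-5) + 1 = (-5 + 12)*(-5) + 1 = 7*(-5) + 1 = -35 + 1 = -34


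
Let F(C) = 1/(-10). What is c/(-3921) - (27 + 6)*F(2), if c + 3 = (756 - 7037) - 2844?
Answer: 220673/39210 ≈ 5.6280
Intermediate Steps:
F(C) = -⅒
c = -9128 (c = -3 + ((756 - 7037) - 2844) = -3 + (-6281 - 2844) = -3 - 9125 = -9128)
c/(-3921) - (27 + 6)*F(2) = -9128/(-3921) - (27 + 6)*(-1)/10 = -9128*(-1/3921) - 33*(-1)/10 = 9128/3921 - 1*(-33/10) = 9128/3921 + 33/10 = 220673/39210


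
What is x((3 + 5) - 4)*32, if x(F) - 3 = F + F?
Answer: 352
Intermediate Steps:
x(F) = 3 + 2*F (x(F) = 3 + (F + F) = 3 + 2*F)
x((3 + 5) - 4)*32 = (3 + 2*((3 + 5) - 4))*32 = (3 + 2*(8 - 4))*32 = (3 + 2*4)*32 = (3 + 8)*32 = 11*32 = 352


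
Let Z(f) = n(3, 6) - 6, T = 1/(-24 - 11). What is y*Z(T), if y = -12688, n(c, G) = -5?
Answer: 139568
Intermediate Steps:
T = -1/35 (T = 1/(-35) = -1/35 ≈ -0.028571)
Z(f) = -11 (Z(f) = -5 - 6 = -11)
y*Z(T) = -12688*(-11) = 139568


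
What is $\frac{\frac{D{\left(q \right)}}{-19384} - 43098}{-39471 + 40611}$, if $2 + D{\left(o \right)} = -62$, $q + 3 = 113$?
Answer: $- \frac{52213223}{1381110} \approx -37.805$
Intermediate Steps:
$q = 110$ ($q = -3 + 113 = 110$)
$D{\left(o \right)} = -64$ ($D{\left(o \right)} = -2 - 62 = -64$)
$\frac{\frac{D{\left(q \right)}}{-19384} - 43098}{-39471 + 40611} = \frac{- \frac{64}{-19384} - 43098}{-39471 + 40611} = \frac{\left(-64\right) \left(- \frac{1}{19384}\right) - 43098}{1140} = \left(\frac{8}{2423} - 43098\right) \frac{1}{1140} = \left(- \frac{104426446}{2423}\right) \frac{1}{1140} = - \frac{52213223}{1381110}$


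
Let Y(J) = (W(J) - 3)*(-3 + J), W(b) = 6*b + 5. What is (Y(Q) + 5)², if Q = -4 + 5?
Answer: 121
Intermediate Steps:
W(b) = 5 + 6*b
Q = 1
Y(J) = (-3 + J)*(2 + 6*J) (Y(J) = ((5 + 6*J) - 3)*(-3 + J) = (2 + 6*J)*(-3 + J) = (-3 + J)*(2 + 6*J))
(Y(Q) + 5)² = ((-6 - 16*1 + 6*1²) + 5)² = ((-6 - 16 + 6*1) + 5)² = ((-6 - 16 + 6) + 5)² = (-16 + 5)² = (-11)² = 121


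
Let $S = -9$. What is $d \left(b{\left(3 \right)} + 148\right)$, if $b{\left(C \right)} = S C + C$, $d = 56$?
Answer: $6944$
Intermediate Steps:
$b{\left(C \right)} = - 8 C$ ($b{\left(C \right)} = - 9 C + C = - 8 C$)
$d \left(b{\left(3 \right)} + 148\right) = 56 \left(\left(-8\right) 3 + 148\right) = 56 \left(-24 + 148\right) = 56 \cdot 124 = 6944$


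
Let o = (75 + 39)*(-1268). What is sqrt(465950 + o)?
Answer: sqrt(321398) ≈ 566.92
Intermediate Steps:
o = -144552 (o = 114*(-1268) = -144552)
sqrt(465950 + o) = sqrt(465950 - 144552) = sqrt(321398)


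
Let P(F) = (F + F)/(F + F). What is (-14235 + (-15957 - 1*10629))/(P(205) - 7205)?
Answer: 40821/7204 ≈ 5.6664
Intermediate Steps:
P(F) = 1 (P(F) = (2*F)/((2*F)) = (2*F)*(1/(2*F)) = 1)
(-14235 + (-15957 - 1*10629))/(P(205) - 7205) = (-14235 + (-15957 - 1*10629))/(1 - 7205) = (-14235 + (-15957 - 10629))/(-7204) = (-14235 - 26586)*(-1/7204) = -40821*(-1/7204) = 40821/7204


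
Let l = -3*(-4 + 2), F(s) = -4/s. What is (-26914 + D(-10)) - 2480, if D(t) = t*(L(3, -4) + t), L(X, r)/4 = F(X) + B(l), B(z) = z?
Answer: -88442/3 ≈ -29481.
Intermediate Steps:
l = 6 (l = -3*(-2) = 6)
L(X, r) = 24 - 16/X (L(X, r) = 4*(-4/X + 6) = 4*(6 - 4/X) = 24 - 16/X)
D(t) = t*(56/3 + t) (D(t) = t*((24 - 16/3) + t) = t*(56/3 + t))
(-26914 + D(-10)) - 2480 = (-26914 + (1/3)*(-10)*(56 + 3*(-10))) - 2480 = (-26914 + (1/3)*(-10)*(56 - 30)) - 2480 = (-26914 + (1/3)*(-10)*26) - 2480 = (-26914 - 260/3) - 2480 = -81002/3 - 2480 = -88442/3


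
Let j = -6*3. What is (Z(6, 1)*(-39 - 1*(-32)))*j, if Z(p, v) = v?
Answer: 126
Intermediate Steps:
j = -18
(Z(6, 1)*(-39 - 1*(-32)))*j = (1*(-39 - 1*(-32)))*(-18) = (1*(-39 + 32))*(-18) = (1*(-7))*(-18) = -7*(-18) = 126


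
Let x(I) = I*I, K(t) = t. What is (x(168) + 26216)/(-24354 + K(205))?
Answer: -54440/24149 ≈ -2.2543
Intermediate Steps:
x(I) = I²
(x(168) + 26216)/(-24354 + K(205)) = (168² + 26216)/(-24354 + 205) = (28224 + 26216)/(-24149) = 54440*(-1/24149) = -54440/24149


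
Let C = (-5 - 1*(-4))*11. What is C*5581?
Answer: -61391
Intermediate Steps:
C = -11 (C = (-5 + 4)*11 = -1*11 = -11)
C*5581 = -11*5581 = -61391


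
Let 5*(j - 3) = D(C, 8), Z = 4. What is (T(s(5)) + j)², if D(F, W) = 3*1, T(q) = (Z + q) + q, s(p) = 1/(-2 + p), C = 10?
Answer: 15376/225 ≈ 68.338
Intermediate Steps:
T(q) = 4 + 2*q (T(q) = (4 + q) + q = 4 + 2*q)
D(F, W) = 3
j = 18/5 (j = 3 + (⅕)*3 = 3 + ⅗ = 18/5 ≈ 3.6000)
(T(s(5)) + j)² = ((4 + 2/(-2 + 5)) + 18/5)² = ((4 + 2/3) + 18/5)² = ((4 + 2*(⅓)) + 18/5)² = ((4 + ⅔) + 18/5)² = (14/3 + 18/5)² = (124/15)² = 15376/225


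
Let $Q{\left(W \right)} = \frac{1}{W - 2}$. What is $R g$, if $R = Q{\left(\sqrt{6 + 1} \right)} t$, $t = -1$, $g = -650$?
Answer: $\frac{1300}{3} + \frac{650 \sqrt{7}}{3} \approx 1006.6$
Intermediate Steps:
$Q{\left(W \right)} = \frac{1}{-2 + W}$
$R = - \frac{1}{-2 + \sqrt{7}}$ ($R = \frac{1}{-2 + \sqrt{6 + 1}} \left(-1\right) = \frac{1}{-2 + \sqrt{7}} \left(-1\right) = - \frac{1}{-2 + \sqrt{7}} \approx -1.5486$)
$R g = \left(- \frac{2}{3} - \frac{\sqrt{7}}{3}\right) \left(-650\right) = \frac{1300}{3} + \frac{650 \sqrt{7}}{3}$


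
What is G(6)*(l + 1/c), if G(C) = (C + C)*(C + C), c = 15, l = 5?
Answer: 3648/5 ≈ 729.60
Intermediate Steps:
G(C) = 4*C**2 (G(C) = (2*C)*(2*C) = 4*C**2)
G(6)*(l + 1/c) = (4*6**2)*(5 + 1/15) = (4*36)*(5 + 1/15) = 144*(76/15) = 3648/5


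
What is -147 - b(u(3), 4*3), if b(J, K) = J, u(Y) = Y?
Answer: -150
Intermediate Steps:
-147 - b(u(3), 4*3) = -147 - 1*3 = -147 - 3 = -150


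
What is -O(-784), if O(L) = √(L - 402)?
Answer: -I*√1186 ≈ -34.438*I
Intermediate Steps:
O(L) = √(-402 + L)
-O(-784) = -√(-402 - 784) = -√(-1186) = -I*√1186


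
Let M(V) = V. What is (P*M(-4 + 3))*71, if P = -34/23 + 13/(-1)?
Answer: 23643/23 ≈ 1028.0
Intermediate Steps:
P = -333/23 (P = -34*1/23 + 13*(-1) = -34/23 - 13 = -333/23 ≈ -14.478)
(P*M(-4 + 3))*71 = -333*(-4 + 3)/23*71 = -333/23*(-1)*71 = (333/23)*71 = 23643/23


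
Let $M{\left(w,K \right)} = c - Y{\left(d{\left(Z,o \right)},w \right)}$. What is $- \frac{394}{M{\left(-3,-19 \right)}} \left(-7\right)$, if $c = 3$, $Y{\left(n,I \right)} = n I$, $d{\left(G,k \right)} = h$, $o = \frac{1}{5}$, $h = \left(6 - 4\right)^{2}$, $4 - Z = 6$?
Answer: $\frac{2758}{15} \approx 183.87$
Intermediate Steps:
$Z = -2$ ($Z = 4 - 6 = -2$)
$h = 4$ ($h = 2^{2} = 4$)
$o = \frac{1}{5} \approx 0.2$
$d{\left(G,k \right)} = 4$
$Y{\left(n,I \right)} = I n$
$M{\left(w,K \right)} = 3 - 4 w$ ($M{\left(w,K \right)} = 3 - w 4 = 3 - 4 w$)
$- \frac{394}{M{\left(-3,-19 \right)}} \left(-7\right) = - \frac{394}{3 - -12} \left(-7\right) = - \frac{394}{3 + 12} \left(-7\right) = - \frac{394}{15} \left(-7\right) = \left(-394\right) \frac{1}{15} \left(-7\right) = \left(- \frac{394}{15}\right) \left(-7\right) = \frac{2758}{15}$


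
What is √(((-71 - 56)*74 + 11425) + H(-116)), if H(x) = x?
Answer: 7*√39 ≈ 43.715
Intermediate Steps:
√(((-71 - 56)*74 + 11425) + H(-116)) = √(((-71 - 56)*74 + 11425) - 116) = √((-127*74 + 11425) - 116) = √((-9398 + 11425) - 116) = √(2027 - 116) = √1911 = 7*√39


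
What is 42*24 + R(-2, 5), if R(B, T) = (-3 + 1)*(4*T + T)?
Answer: 958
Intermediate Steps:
R(B, T) = -10*T
42*24 + R(-2, 5) = 42*24 - 10*5 = 1008 - 50 = 958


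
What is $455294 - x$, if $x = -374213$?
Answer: $829507$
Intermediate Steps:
$455294 - x = 455294 - -374213 = 455294 + 374213 = 829507$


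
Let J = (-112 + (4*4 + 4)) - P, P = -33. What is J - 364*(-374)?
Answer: 136077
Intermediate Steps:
J = -59 (J = (-112 + (4*4 + 4)) - 1*(-33) = (-112 + (16 + 4)) + 33 = (-112 + 20) + 33 = -92 + 33 = -59)
J - 364*(-374) = -59 - 364*(-374) = -59 + 136136 = 136077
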